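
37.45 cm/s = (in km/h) 1 cm/s = 0.01 m/s, so 37.45 cm/s = 37.45 * 0.01 = 0.3745 m/s. 1 km/h = 0.27777778 m/s, so 0.3745 m/s = 0.3745 / 0.27777778 = 1.3482 km/h ≈ 1.348 km/h (4 s.f.). Final answer: 1.348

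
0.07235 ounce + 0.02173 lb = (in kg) 1 ounce = 0.028349523 kg, so 0.07235 ounce = 0.07235 * 0.028349523 = 0.002051088 kg. 1 lb = 0.45359237 kg, so 0.02173 lb = 0.02173 * 0.45359237 = 0.0098565622 kg. Sum: 0.002051088 + 0.0098565622 = 0.01190765 kg. Result: 0.01190765 kg ≈ 0.01191 kg (4 s.f.). Final answer: 0.01191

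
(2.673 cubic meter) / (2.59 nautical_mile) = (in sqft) 0.005998. Check: 2.673 cubic meter = 2.673 m^3. 1 nautical_mile = 1852 m, so 2.59 nautical_mile = 2.59 * 1852 = 4796.68 m. Combine: 2.673 m^3 / 4796.68 m = 0.00055726044 m^2. 1 sqft = 0.09290304 m^2, so 0.00055726044 m^2 = 0.00055726044 / 0.09290304 = 0.0059983014 sqft ≈ 0.005998 sqft (4 s.f.).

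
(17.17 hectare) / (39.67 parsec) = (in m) 1 hectare = 10000 m^2, so 17.17 hectare = 17.17 * 10000 = 171700 m^2. 1 parsec = 3.0856776e+16 m, so 39.67 parsec = 39.67 * 3.0856776e+16 = 1.2240883e+18 m. Combine: 171700 m^2 / 1.2240883e+18 m = 1.4026766e-13 m. Result: 1.4026766e-13 m ≈ 1.403e-13 m (4 s.f.). Final answer: 1.403e-13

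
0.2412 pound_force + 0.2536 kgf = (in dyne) 1 pound_force = 4.4482216 N, so 0.2412 pound_force = 0.2412 * 4.4482216 = 1.0729111 N. 1 kgf = 9.80665 N, so 0.2536 kgf = 0.2536 * 9.80665 = 2.4869664 N. Sum: 1.0729111 + 2.4869664 = 3.5598775 N. 1 dyne = 1e-05 N, so 3.5598775 N = 3.5598775 / 1e-05 = 355987.75 dyne ≈ 3.56e+05 dyne (4 s.f.). Final answer: 3.56e+05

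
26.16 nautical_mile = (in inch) 1.907e+06. Check: 1 nautical_mile = 1852 m, so 26.16 nautical_mile = 26.16 * 1852 = 48448.32 m. 1 inch = 0.0254 m, so 48448.32 m = 48448.32 / 0.0254 = 1907414.2 inch ≈ 1.907e+06 inch (4 s.f.).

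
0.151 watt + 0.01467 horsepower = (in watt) 0.151 watt = 0.151 W. 1 horsepower = 745.69987 W, so 0.01467 horsepower = 0.01467 * 745.69987 = 10.939417 W. Sum: 0.151 + 10.939417 = 11.090417 W. 11.090417 W = 11.090417 watt ≈ 11.09 watt (4 s.f.). Final answer: 11.09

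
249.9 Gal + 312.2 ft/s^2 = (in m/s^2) 97.66. Check: 1 Gal = 0.01 m/s^2, so 249.9 Gal = 249.9 * 0.01 = 2.499 m/s^2. 1 ft/s^2 = 0.3048 m/s^2, so 312.2 ft/s^2 = 312.2 * 0.3048 = 95.15856 m/s^2. Sum: 2.499 + 95.15856 = 97.65756 m/s^2. Result: 97.65756 m/s^2 ≈ 97.66 m/s^2 (4 s.f.).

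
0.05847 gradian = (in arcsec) 189.4. Check: 1 gradian = 0.015707963 rad, so 0.05847 gradian = 0.05847 * 0.015707963 = 0.00091844461 rad. 1 arcsec = 4.8481368e-06 rad, so 0.00091844461 rad = 0.00091844461 / 4.8481368e-06 = 189.4428 arcsec ≈ 189.4 arcsec (4 s.f.).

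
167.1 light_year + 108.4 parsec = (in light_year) 520.7. Check: 1 light_year = 9.4607305e+15 m, so 167.1 light_year = 167.1 * 9.4607305e+15 = 1.5808881e+18 m. 1 parsec = 3.0856776e+16 m, so 108.4 parsec = 108.4 * 3.0856776e+16 = 3.3448745e+18 m. Sum: 1.5808881e+18 + 3.3448745e+18 = 4.9257626e+18 m. 1 light_year = 9.4607305e+15 m, so 4.9257626e+18 m = 4.9257626e+18 / 9.4607305e+15 = 520.65351 light_year ≈ 520.7 light_year (4 s.f.).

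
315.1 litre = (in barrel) 1 litre = 0.001 m^3, so 315.1 litre = 315.1 * 0.001 = 0.3151 m^3. 1 barrel = 0.15898729 m^3, so 0.3151 m^3 = 0.3151 / 0.15898729 = 1.9819194 barrel ≈ 1.982 barrel (4 s.f.). Final answer: 1.982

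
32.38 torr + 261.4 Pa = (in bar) 0.04578. Check: 1 torr = 133.32237 Pa, so 32.38 torr = 32.38 * 133.32237 = 4316.9783 Pa. 261.4 Pa is already in Pa. Sum: 4316.9783 + 261.4 = 4578.3783 Pa. 1 bar = 100000 Pa, so 4578.3783 Pa = 4578.3783 / 100000 = 0.045783783 bar ≈ 0.04578 bar (4 s.f.).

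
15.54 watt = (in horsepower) 0.02084. Check: 15.54 watt = 15.54 W. 1 horsepower = 745.69987 W, so 15.54 W = 15.54 / 745.69987 = 0.020839483 horsepower ≈ 0.02084 horsepower (4 s.f.).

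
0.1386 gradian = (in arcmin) 1 gradian = 0.015707963 rad, so 0.1386 gradian = 0.1386 * 0.015707963 = 0.0021771237 rad. 1 arcmin = 0.00029088821 rad, so 0.0021771237 rad = 0.0021771237 / 0.00029088821 = 7.4844 arcmin ≈ 7.484 arcmin (4 s.f.). Final answer: 7.484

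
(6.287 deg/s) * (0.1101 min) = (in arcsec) 1 deg/s = 0.017453293 rad/s, so 6.287 deg/s = 6.287 * 0.017453293 = 0.10972885 rad/s. 1 min = 60 s, so 0.1101 min = 0.1101 * 60 = 6.606 s. Combine: 0.10972885 rad/s * 6.606 s = 0.72486878 rad. 1 arcsec = 4.8481368e-06 rad, so 0.72486878 rad = 0.72486878 / 4.8481368e-06 = 149514.92 arcsec ≈ 1.495e+05 arcsec (4 s.f.). Final answer: 1.495e+05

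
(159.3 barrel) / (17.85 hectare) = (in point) 0.4022. Check: 1 barrel = 0.15898729 m^3, so 159.3 barrel = 159.3 * 0.15898729 = 25.326676 m^3. 1 hectare = 10000 m^2, so 17.85 hectare = 17.85 * 10000 = 178500 m^2. Combine: 25.326676 m^3 / 178500 m^2 = 0.00014188614 m. 1 point = 0.00035277778 m, so 0.00014188614 m = 0.00014188614 / 0.00035277778 = 0.40219693 point ≈ 0.4022 point (4 s.f.).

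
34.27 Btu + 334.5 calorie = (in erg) 3.756e+11. Check: 1 Btu = 1055.0559 J, so 34.27 Btu = 34.27 * 1055.0559 = 36156.764 J. 1 calorie = 4.184 J, so 334.5 calorie = 334.5 * 4.184 = 1399.548 J. Sum: 36156.764 + 1399.548 = 37556.312 J. 1 erg = 1e-07 J, so 37556.312 J = 37556.312 / 1e-07 = 3.7556312e+11 erg ≈ 3.756e+11 erg (4 s.f.).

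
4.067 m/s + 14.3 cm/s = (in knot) 4.067 m/s is already in m/s. 1 cm/s = 0.01 m/s, so 14.3 cm/s = 14.3 * 0.01 = 0.143 m/s. Sum: 4.067 + 0.143 = 4.21 m/s. 1 knot = 0.51444444 m/s, so 4.21 m/s = 4.21 / 0.51444444 = 8.1835853 knot ≈ 8.184 knot (4 s.f.). Final answer: 8.184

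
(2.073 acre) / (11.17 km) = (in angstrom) 1 acre = 4046.8564 m^2, so 2.073 acre = 2.073 * 4046.8564 = 8389.1334 m^2. 1 km = 1000 m, so 11.17 km = 11.17 * 1000 = 11170 m. Combine: 8389.1334 m^2 / 11170 m = 0.75104148 m. 1 angstrom = 1e-10 m, so 0.75104148 m = 0.75104148 / 1e-10 = 7.5104148e+09 angstrom ≈ 7.51e+09 angstrom (4 s.f.). Final answer: 7.51e+09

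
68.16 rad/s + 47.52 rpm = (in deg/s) 68.16 rad/s is already in rad/s. 1 rpm = 0.10471976 rad/s, so 47.52 rpm = 47.52 * 0.10471976 = 4.9762828 rad/s. Sum: 68.16 + 4.9762828 = 73.136283 rad/s. 1 deg/s = 0.017453293 rad/s, so 73.136283 rad/s = 73.136283 / 0.017453293 = 4190.4003 deg/s ≈ 4190 deg/s (4 s.f.). Final answer: 4190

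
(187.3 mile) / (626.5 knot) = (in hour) 0.2598. Check: 1 mile = 1609.344 m, so 187.3 mile = 187.3 * 1609.344 = 301430.13 m. 1 knot = 0.51444444 m/s, so 626.5 knot = 626.5 * 0.51444444 = 322.29944 m/s. Combine: 301430.13 m / 322.29944 m/s = 935.24868 s. 1 hour = 3600 s, so 935.24868 s = 935.24868 / 3600 = 0.2597913 hour ≈ 0.2598 hour (4 s.f.).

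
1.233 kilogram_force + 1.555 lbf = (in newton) 19.01. Check: 1 kilogram_force = 9.80665 N, so 1.233 kilogram_force = 1.233 * 9.80665 = 12.091599 N. 1 lbf = 4.4482216 N, so 1.555 lbf = 1.555 * 4.4482216 = 6.9169846 N. Sum: 12.091599 + 6.9169846 = 19.008584 N. 19.008584 N = 19.008584 newton ≈ 19.01 newton (4 s.f.).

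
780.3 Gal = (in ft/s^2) 1 Gal = 0.01 m/s^2, so 780.3 Gal = 780.3 * 0.01 = 7.803 m/s^2. 1 ft/s^2 = 0.3048 m/s^2, so 7.803 m/s^2 = 7.803 / 0.3048 = 25.600394 ft/s^2 ≈ 25.6 ft/s^2 (4 s.f.). Final answer: 25.6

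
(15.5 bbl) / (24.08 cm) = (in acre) 0.002529. Check: 1 bbl = 0.15898729 m^3, so 15.5 bbl = 15.5 * 0.15898729 = 2.4643031 m^3. 1 cm = 0.01 m, so 24.08 cm = 24.08 * 0.01 = 0.2408 m. Combine: 2.4643031 m^3 / 0.2408 m = 10.233817 m^2. 1 acre = 4046.8564 m^2, so 10.233817 m^2 = 10.233817 / 4046.8564 = 0.0025288312 acre ≈ 0.002529 acre (4 s.f.).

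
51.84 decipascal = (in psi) 0.0007519. Check: 1 decipascal = 0.1 Pa, so 51.84 decipascal = 51.84 * 0.1 = 5.184 Pa. 1 psi = 6894.7573 Pa, so 5.184 Pa = 5.184 / 6894.7573 = 0.00075187563 psi ≈ 0.0007519 psi (4 s.f.).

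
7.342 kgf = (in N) 1 kgf = 9.80665 N, so 7.342 kgf = 7.342 * 9.80665 = 72.000424 N. Result: 72.000424 N ≈ 72 N (4 s.f.). Final answer: 72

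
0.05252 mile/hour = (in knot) 1 mile/hour = 0.44704 m/s, so 0.05252 mile/hour = 0.05252 * 0.44704 = 0.023478541 m/s. 1 knot = 0.51444444 m/s, so 0.023478541 m/s = 0.023478541 / 0.51444444 = 0.045638632 knot ≈ 0.04564 knot (4 s.f.). Final answer: 0.04564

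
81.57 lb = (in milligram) 3.7e+07. Check: 1 lb = 0.45359237 kg, so 81.57 lb = 81.57 * 0.45359237 = 36.99953 kg. 1 milligram = 1e-06 kg, so 36.99953 kg = 36.99953 / 1e-06 = 36999530 milligram ≈ 3.7e+07 milligram (4 s.f.).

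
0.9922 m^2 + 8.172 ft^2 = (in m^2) 0.9922 m^2 is already in m^2. 1 ft^2 = 0.09290304 m^2, so 8.172 ft^2 = 8.172 * 0.09290304 = 0.75920364 m^2. Sum: 0.9922 + 0.75920364 = 1.7514036 m^2. Result: 1.7514036 m^2 ≈ 1.751 m^2 (4 s.f.). Final answer: 1.751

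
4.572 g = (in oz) 0.1613. Check: 1 g = 0.001 kg, so 4.572 g = 4.572 * 0.001 = 0.004572 kg. 1 oz = 0.028349523 kg, so 0.004572 kg = 0.004572 / 0.028349523 = 0.16127255 oz ≈ 0.1613 oz (4 s.f.).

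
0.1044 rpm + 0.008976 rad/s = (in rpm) 1 rpm = 0.10471976 rad/s, so 0.1044 rpm = 0.1044 * 0.10471976 = 0.010932742 rad/s. 0.008976 rad/s is already in rad/s. Sum: 0.010932742 + 0.008976 = 0.019908742 rad/s. 1 rpm = 0.10471976 rad/s, so 0.019908742 rad/s = 0.019908742 / 0.10471976 = 0.19011449 rpm ≈ 0.1901 rpm (4 s.f.). Final answer: 0.1901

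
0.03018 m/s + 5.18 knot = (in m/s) 2.695. Check: 0.03018 m/s is already in m/s. 1 knot = 0.51444444 m/s, so 5.18 knot = 5.18 * 0.51444444 = 2.6648222 m/s. Sum: 0.03018 + 2.6648222 = 2.6950022 m/s. Result: 2.6950022 m/s ≈ 2.695 m/s (4 s.f.).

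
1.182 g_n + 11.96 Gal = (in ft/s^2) 1 g_n = 9.80665 m/s^2, so 1.182 g_n = 1.182 * 9.80665 = 11.59146 m/s^2. 1 Gal = 0.01 m/s^2, so 11.96 Gal = 11.96 * 0.01 = 0.1196 m/s^2. Sum: 11.59146 + 0.1196 = 11.71106 m/s^2. 1 ft/s^2 = 0.3048 m/s^2, so 11.71106 m/s^2 = 11.71106 / 0.3048 = 38.422114 ft/s^2 ≈ 38.42 ft/s^2 (4 s.f.). Final answer: 38.42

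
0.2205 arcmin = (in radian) 1 arcmin = 0.00029088821 rad, so 0.2205 arcmin = 0.2205 * 0.00029088821 = 6.414085e-05 rad. 6.414085e-05 rad = 6.414085e-05 radian ≈ 6.414e-05 radian (4 s.f.). Final answer: 6.414e-05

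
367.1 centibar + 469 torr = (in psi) 1 centibar = 1000 Pa, so 367.1 centibar = 367.1 * 1000 = 367100 Pa. 1 torr = 133.32237 Pa, so 469 torr = 469 * 133.32237 = 62528.191 Pa. Sum: 367100 + 62528.191 = 429628.19 Pa. 1 psi = 6894.7573 Pa, so 429628.19 Pa = 429628.19 / 6894.7573 = 62.312301 psi ≈ 62.31 psi (4 s.f.). Final answer: 62.31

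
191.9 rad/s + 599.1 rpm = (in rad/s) 191.9 rad/s is already in rad/s. 1 rpm = 0.10471976 rad/s, so 599.1 rpm = 599.1 * 0.10471976 = 62.737605 rad/s. Sum: 191.9 + 62.737605 = 254.63761 rad/s. Result: 254.63761 rad/s ≈ 254.6 rad/s (4 s.f.). Final answer: 254.6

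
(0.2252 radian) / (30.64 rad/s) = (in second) 0.2252 radian = 0.2252 rad. 30.64 rad/s is already in rad/s. Combine: 0.2252 rad / 30.64 rad/s = 0.0073498695 s. 0.0073498695 s = 0.0073498695 second ≈ 0.00735 second (4 s.f.). Final answer: 0.00735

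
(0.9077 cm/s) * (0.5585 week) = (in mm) 1 cm/s = 0.01 m/s, so 0.9077 cm/s = 0.9077 * 0.01 = 0.009077 m/s. 1 week = 604800 s, so 0.5585 week = 0.5585 * 604800 = 337780.8 s. Combine: 0.009077 m/s * 337780.8 s = 3066.0363 m. 1 mm = 0.001 m, so 3066.0363 m = 3066.0363 / 0.001 = 3066036.3 mm ≈ 3.066e+06 mm (4 s.f.). Final answer: 3.066e+06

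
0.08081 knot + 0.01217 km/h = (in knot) 1 knot = 0.51444444 m/s, so 0.08081 knot = 0.08081 * 0.51444444 = 0.041572256 m/s. 1 km/h = 0.27777778 m/s, so 0.01217 km/h = 0.01217 * 0.27777778 = 0.0033805556 m/s. Sum: 0.041572256 + 0.0033805556 = 0.044952811 m/s. 1 knot = 0.51444444 m/s, so 0.044952811 m/s = 0.044952811 / 0.51444444 = 0.087381274 knot ≈ 0.08738 knot (4 s.f.). Final answer: 0.08738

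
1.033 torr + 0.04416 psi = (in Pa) 1 torr = 133.32237 Pa, so 1.033 torr = 1.033 * 133.32237 = 137.72201 Pa. 1 psi = 6894.7573 Pa, so 0.04416 psi = 0.04416 * 6894.7573 = 304.47248 Pa. Sum: 137.72201 + 304.47248 = 442.19449 Pa. Result: 442.19449 Pa ≈ 442.2 Pa (4 s.f.). Final answer: 442.2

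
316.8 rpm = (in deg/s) 1 rpm = 0.10471976 rad/s, so 316.8 rpm = 316.8 * 0.10471976 = 33.175218 rad/s. 1 deg/s = 0.017453293 rad/s, so 33.175218 rad/s = 33.175218 / 0.017453293 = 1900.8 deg/s ≈ 1901 deg/s (4 s.f.). Final answer: 1901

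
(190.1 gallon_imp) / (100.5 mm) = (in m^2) 8.599. Check: 1 gallon_imp = 0.00454609 m^3, so 190.1 gallon_imp = 190.1 * 0.00454609 = 0.86421171 m^3. 1 mm = 0.001 m, so 100.5 mm = 100.5 * 0.001 = 0.1005 m. Combine: 0.86421171 m^3 / 0.1005 m = 8.5991215 m^2. Result: 8.5991215 m^2 ≈ 8.599 m^2 (4 s.f.).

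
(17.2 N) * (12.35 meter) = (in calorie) 17.2 N is already in N. 12.35 meter = 12.35 m. Combine: 17.2 N * 12.35 m = 212.42 J. 1 calorie = 4.184 J, so 212.42 J = 212.42 / 4.184 = 50.769598 calorie ≈ 50.77 calorie (4 s.f.). Final answer: 50.77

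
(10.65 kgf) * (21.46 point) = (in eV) 4.935e+18. Check: 1 kgf = 9.80665 N, so 10.65 kgf = 10.65 * 9.80665 = 104.44082 N. 1 point = 0.00035277778 m, so 21.46 point = 21.46 * 0.00035277778 = 0.0075706111 m. Combine: 104.44082 N * 0.0075706111 m = 0.79068085 J. 1 eV = 1.6021766e-19 J, so 0.79068085 J = 0.79068085 / 1.6021766e-19 = 4.9350417e+18 eV ≈ 4.935e+18 eV (4 s.f.).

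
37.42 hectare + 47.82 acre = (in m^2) 5.677e+05. Check: 1 hectare = 10000 m^2, so 37.42 hectare = 37.42 * 10000 = 374200 m^2. 1 acre = 4046.8564 m^2, so 47.82 acre = 47.82 * 4046.8564 = 193520.67 m^2. Sum: 374200 + 193520.67 = 567720.67 m^2. Result: 567720.67 m^2 ≈ 5.677e+05 m^2 (4 s.f.).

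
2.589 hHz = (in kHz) 0.2589. Check: 1 hHz = 100 Hz, so 2.589 hHz = 2.589 * 100 = 258.9 Hz. 1 kHz = 1000 Hz, so 258.9 Hz = 258.9 / 1000 = 0.2589 kHz.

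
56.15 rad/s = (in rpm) 1 rpm = 0.10471976 rad/s, so 56.15 rad/s = 56.15 / 0.10471976 = 536.193 rpm ≈ 536.2 rpm (4 s.f.). Final answer: 536.2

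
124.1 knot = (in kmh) 229.8. Check: 1 knot = 0.51444444 m/s, so 124.1 knot = 124.1 * 0.51444444 = 63.842556 m/s. 1 kmh = 0.27777778 m/s, so 63.842556 m/s = 63.842556 / 0.27777778 = 229.8332 kmh ≈ 229.8 kmh (4 s.f.).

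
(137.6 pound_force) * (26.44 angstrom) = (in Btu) 1.534e-09. Check: 1 pound_force = 4.4482216 N, so 137.6 pound_force = 137.6 * 4.4482216 = 612.07529 N. 1 angstrom = 1e-10 m, so 26.44 angstrom = 26.44 * 1e-10 = 2.644e-09 m. Combine: 612.07529 N * 2.644e-09 m = 1.6183271e-06 J. 1 Btu = 1055.0559 J, so 1.6183271e-06 J = 1.6183271e-06 / 1055.0559 = 1.5338781e-09 Btu ≈ 1.534e-09 Btu (4 s.f.).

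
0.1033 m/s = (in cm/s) 10.33. Check: 1 cm/s = 0.01 m/s, so 0.1033 m/s = 0.1033 / 0.01 = 10.33 cm/s.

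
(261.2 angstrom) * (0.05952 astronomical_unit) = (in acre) 1 angstrom = 1e-10 m, so 261.2 angstrom = 261.2 * 1e-10 = 2.612e-08 m. 1 astronomical_unit = 1.4959787e+11 m, so 0.05952 astronomical_unit = 0.05952 * 1.4959787e+11 = 8.9040653e+09 m. Combine: 2.612e-08 m * 8.9040653e+09 m = 232.57418 m^2. 1 acre = 4046.8564 m^2, so 232.57418 m^2 = 232.57418 / 4046.8564 = 0.057470333 acre ≈ 0.05747 acre (4 s.f.). Final answer: 0.05747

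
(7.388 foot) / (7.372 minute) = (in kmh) 0.01833. Check: 1 foot = 0.3048 m, so 7.388 foot = 7.388 * 0.3048 = 2.2518624 m. 1 minute = 60 s, so 7.372 minute = 7.372 * 60 = 442.32 s. Combine: 2.2518624 m / 442.32 s = 0.0050910255 m/s. 1 kmh = 0.27777778 m/s, so 0.0050910255 m/s = 0.0050910255 / 0.27777778 = 0.018327692 kmh ≈ 0.01833 kmh (4 s.f.).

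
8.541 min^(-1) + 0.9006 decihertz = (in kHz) 0.0002324. Check: 1 min^(-1) = 0.016666667 Hz, so 8.541 min^(-1) = 8.541 * 0.016666667 = 0.14235 Hz. 1 decihertz = 0.1 Hz, so 0.9006 decihertz = 0.9006 * 0.1 = 0.09006 Hz. Sum: 0.14235 + 0.09006 = 0.23241 Hz. 1 kHz = 1000 Hz, so 0.23241 Hz = 0.23241 / 1000 = 0.00023241 kHz ≈ 0.0002324 kHz (4 s.f.).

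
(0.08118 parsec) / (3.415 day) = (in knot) 1.65e+10. Check: 1 parsec = 3.0856776e+16 m, so 0.08118 parsec = 0.08118 * 3.0856776e+16 = 2.5049531e+15 m. 1 day = 86400 s, so 3.415 day = 3.415 * 86400 = 295056 s. Combine: 2.5049531e+15 m / 295056 s = 8.4897547e+09 m/s. 1 knot = 0.51444444 m/s, so 8.4897547e+09 m/s = 8.4897547e+09 / 0.51444444 = 1.6502763e+10 knot ≈ 1.65e+10 knot (4 s.f.).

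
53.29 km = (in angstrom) 5.329e+14. Check: 1 km = 1000 m, so 53.29 km = 53.29 * 1000 = 53290 m. 1 angstrom = 1e-10 m, so 53290 m = 53290 / 1e-10 = 5.329e+14 angstrom.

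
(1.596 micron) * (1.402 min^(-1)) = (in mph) 8.342e-08. Check: 1 micron = 1e-06 m, so 1.596 micron = 1.596 * 1e-06 = 1.596e-06 m. 1 min^(-1) = 0.016666667 Hz, so 1.402 min^(-1) = 1.402 * 0.016666667 = 0.023366667 Hz. Combine: 1.596e-06 m * 0.023366667 Hz = 3.72932e-08 m/s. 1 mph = 0.44704 m/s, so 3.72932e-08 m/s = 3.72932e-08 / 0.44704 = 8.3422513e-08 mph ≈ 8.342e-08 mph (4 s.f.).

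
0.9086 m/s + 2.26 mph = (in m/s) 0.9086 m/s is already in m/s. 1 mph = 0.44704 m/s, so 2.26 mph = 2.26 * 0.44704 = 1.0103104 m/s. Sum: 0.9086 + 1.0103104 = 1.9189104 m/s. Result: 1.9189104 m/s ≈ 1.919 m/s (4 s.f.). Final answer: 1.919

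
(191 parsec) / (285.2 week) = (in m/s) 3.417e+10. Check: 1 parsec = 3.0856776e+16 m, so 191 parsec = 191 * 3.0856776e+16 = 5.8936442e+18 m. 1 week = 604800 s, so 285.2 week = 285.2 * 604800 = 1.7248896e+08 s. Combine: 5.8936442e+18 m / 1.7248896e+08 s = 3.416824e+10 m/s. Result: 3.416824e+10 m/s ≈ 3.417e+10 m/s (4 s.f.).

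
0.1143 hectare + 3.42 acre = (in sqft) 1 hectare = 10000 m^2, so 0.1143 hectare = 0.1143 * 10000 = 1143 m^2. 1 acre = 4046.8564 m^2, so 3.42 acre = 3.42 * 4046.8564 = 13840.249 m^2. Sum: 1143 + 13840.249 = 14983.249 m^2. 1 sqft = 0.09290304 m^2, so 14983.249 m^2 = 14983.249 / 0.09290304 = 161278.35 sqft ≈ 1.613e+05 sqft (4 s.f.). Final answer: 1.613e+05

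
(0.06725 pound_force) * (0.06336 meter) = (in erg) 1 pound_force = 4.4482216 N, so 0.06725 pound_force = 0.06725 * 4.4482216 = 0.2991429 N. 0.06336 meter = 0.06336 m. Combine: 0.2991429 N * 0.06336 m = 0.018953694 J. 1 erg = 1e-07 J, so 0.018953694 J = 0.018953694 / 1e-07 = 189536.94 erg ≈ 1.895e+05 erg (4 s.f.). Final answer: 1.895e+05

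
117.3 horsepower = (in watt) 8.747e+04. Check: 1 horsepower = 745.69987 W, so 117.3 horsepower = 117.3 * 745.69987 = 87470.595 W. 87470.595 W = 87470.595 watt ≈ 8.747e+04 watt (4 s.f.).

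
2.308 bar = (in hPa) 2308. Check: 1 bar = 100000 Pa, so 2.308 bar = 2.308 * 100000 = 230800 Pa. 1 hPa = 100 Pa, so 230800 Pa = 230800 / 100 = 2308 hPa.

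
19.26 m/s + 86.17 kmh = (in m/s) 43.2. Check: 19.26 m/s is already in m/s. 1 kmh = 0.27777778 m/s, so 86.17 kmh = 86.17 * 0.27777778 = 23.936111 m/s. Sum: 19.26 + 23.936111 = 43.196111 m/s. Result: 43.196111 m/s ≈ 43.2 m/s (4 s.f.).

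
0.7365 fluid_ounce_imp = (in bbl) 0.0001316. Check: 1 fluid_ounce_imp = 2.8413063e-05 m^3, so 0.7365 fluid_ounce_imp = 0.7365 * 2.8413063e-05 = 2.0926221e-05 m^3. 1 bbl = 0.15898729 m^3, so 2.0926221e-05 m^3 = 2.0926221e-05 / 0.15898729 = 0.00013162197 bbl ≈ 0.0001316 bbl (4 s.f.).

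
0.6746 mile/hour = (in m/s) 0.3016. Check: 1 mile/hour = 0.44704 m/s, so 0.6746 mile/hour = 0.6746 * 0.44704 = 0.30157318 m/s. Result: 0.30157318 m/s ≈ 0.3016 m/s (4 s.f.).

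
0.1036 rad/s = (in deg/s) 5.936. Check: 1 deg/s = 0.017453293 rad/s, so 0.1036 rad/s = 0.1036 / 0.017453293 = 5.9358428 deg/s ≈ 5.936 deg/s (4 s.f.).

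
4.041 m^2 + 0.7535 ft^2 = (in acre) 4.041 m^2 is already in m^2. 1 ft^2 = 0.09290304 m^2, so 0.7535 ft^2 = 0.7535 * 0.09290304 = 0.070002441 m^2. Sum: 4.041 + 0.070002441 = 4.1110024 m^2. 1 acre = 4046.8564 m^2, so 4.1110024 m^2 = 4.1110024 / 4046.8564 = 0.0010158508 acre ≈ 0.001016 acre (4 s.f.). Final answer: 0.001016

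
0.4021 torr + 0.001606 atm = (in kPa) 1 torr = 133.32237 Pa, so 0.4021 torr = 0.4021 * 133.32237 = 53.608924 Pa. 1 atm = 101325 Pa, so 0.001606 atm = 0.001606 * 101325 = 162.72795 Pa. Sum: 53.608924 + 162.72795 = 216.33687 Pa. 1 kPa = 1000 Pa, so 216.33687 Pa = 216.33687 / 1000 = 0.21633687 kPa ≈ 0.2163 kPa (4 s.f.). Final answer: 0.2163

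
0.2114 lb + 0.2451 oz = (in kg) 0.1028. Check: 1 lb = 0.45359237 kg, so 0.2114 lb = 0.2114 * 0.45359237 = 0.095889427 kg. 1 oz = 0.028349523 kg, so 0.2451 oz = 0.2451 * 0.028349523 = 0.0069484681 kg. Sum: 0.095889427 + 0.0069484681 = 0.1028379 kg. Result: 0.1028379 kg ≈ 0.1028 kg (4 s.f.).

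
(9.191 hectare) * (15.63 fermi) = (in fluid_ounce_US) 4.858e-05. Check: 1 hectare = 10000 m^2, so 9.191 hectare = 9.191 * 10000 = 91910 m^2. 1 fermi = 1e-15 m, so 15.63 fermi = 15.63 * 1e-15 = 1.563e-14 m. Combine: 91910 m^2 * 1.563e-14 m = 1.4365533e-09 m^3. 1 fluid_ounce_US = 2.957353e-05 m^3, so 1.4365533e-09 m^3 = 1.4365533e-09 / 2.957353e-05 = 4.8575646e-05 fluid_ounce_US ≈ 4.858e-05 fluid_ounce_US (4 s.f.).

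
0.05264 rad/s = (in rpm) 1 rpm = 0.10471976 rad/s, so 0.05264 rad/s = 0.05264 / 0.10471976 = 0.50267497 rpm ≈ 0.5027 rpm (4 s.f.). Final answer: 0.5027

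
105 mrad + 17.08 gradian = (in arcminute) 1 mrad = 0.001 rad, so 105 mrad = 105 * 0.001 = 0.105 rad. 1 gradian = 0.015707963 rad, so 17.08 gradian = 17.08 * 0.015707963 = 0.26829201 rad. Sum: 0.105 + 0.26829201 = 0.37329201 rad. 1 arcminute = 0.00029088821 rad, so 0.37329201 rad = 0.37329201 / 0.00029088821 = 1283.2834 arcminute ≈ 1283 arcminute (4 s.f.). Final answer: 1283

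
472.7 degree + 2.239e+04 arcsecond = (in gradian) 1 degree = 0.017453293 rad, so 472.7 degree = 472.7 * 0.017453293 = 8.2501714 rad. 1 arcsecond = 4.8481368e-06 rad, so 2.239e+04 arcsecond = 2.239e+04 * 4.8481368e-06 = 0.10854978 rad. Sum: 8.2501714 + 0.10854978 = 8.3587212 rad. 1 gradian = 0.015707963 rad, so 8.3587212 rad = 8.3587212 / 0.015707963 = 532.13272 gradian ≈ 532.1 gradian (4 s.f.). Final answer: 532.1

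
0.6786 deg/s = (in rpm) 1 deg/s = 0.017453293 rad/s, so 0.6786 deg/s = 0.6786 * 0.017453293 = 0.011843804 rad/s. 1 rpm = 0.10471976 rad/s, so 0.011843804 rad/s = 0.011843804 / 0.10471976 = 0.1131 rpm. Final answer: 0.1131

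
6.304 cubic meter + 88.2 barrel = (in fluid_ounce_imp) 6.304 cubic meter = 6.304 m^3. 1 barrel = 0.15898729 m^3, so 88.2 barrel = 88.2 * 0.15898729 = 14.022679 m^3. Sum: 6.304 + 14.022679 = 20.326679 m^3. 1 fluid_ounce_imp = 2.8413063e-05 m^3, so 20.326679 m^3 = 20.326679 / 2.8413063e-05 = 715399.1 fluid_ounce_imp ≈ 7.154e+05 fluid_ounce_imp (4 s.f.). Final answer: 7.154e+05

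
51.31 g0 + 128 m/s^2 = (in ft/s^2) 2071. Check: 1 g0 = 9.80665 m/s^2, so 51.31 g0 = 51.31 * 9.80665 = 503.17921 m/s^2. 128 m/s^2 is already in m/s^2. Sum: 503.17921 + 128 = 631.17921 m/s^2. 1 ft/s^2 = 0.3048 m/s^2, so 631.17921 m/s^2 = 631.17921 / 0.3048 = 2070.7979 ft/s^2 ≈ 2071 ft/s^2 (4 s.f.).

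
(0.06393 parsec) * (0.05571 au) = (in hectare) 1.644e+21. Check: 1 parsec = 3.0856776e+16 m, so 0.06393 parsec = 0.06393 * 3.0856776e+16 = 1.9726737e+15 m. 1 au = 1.4959787e+11 m, so 0.05571 au = 0.05571 * 1.4959787e+11 = 8.3340974e+09 m. Combine: 1.9726737e+15 m * 8.3340974e+09 m = 1.6440455e+25 m^2. 1 hectare = 10000 m^2, so 1.6440455e+25 m^2 = 1.6440455e+25 / 10000 = 1.6440455e+21 hectare ≈ 1.644e+21 hectare (4 s.f.).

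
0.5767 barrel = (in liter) 1 barrel = 0.15898729 m^3, so 0.5767 barrel = 0.5767 * 0.15898729 = 0.091687973 m^3. 1 liter = 0.001 m^3, so 0.091687973 m^3 = 0.091687973 / 0.001 = 91.687973 liter ≈ 91.69 liter (4 s.f.). Final answer: 91.69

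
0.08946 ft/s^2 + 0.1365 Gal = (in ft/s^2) 1 ft/s^2 = 0.3048 m/s^2, so 0.08946 ft/s^2 = 0.08946 * 0.3048 = 0.027267408 m/s^2. 1 Gal = 0.01 m/s^2, so 0.1365 Gal = 0.1365 * 0.01 = 0.001365 m/s^2. Sum: 0.027267408 + 0.001365 = 0.028632408 m/s^2. 1 ft/s^2 = 0.3048 m/s^2, so 0.028632408 m/s^2 = 0.028632408 / 0.3048 = 0.093938346 ft/s^2 ≈ 0.09394 ft/s^2 (4 s.f.). Final answer: 0.09394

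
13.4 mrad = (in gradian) 0.8531. Check: 1 mrad = 0.001 rad, so 13.4 mrad = 13.4 * 0.001 = 0.0134 rad. 1 gradian = 0.015707963 rad, so 0.0134 rad = 0.0134 / 0.015707963 = 0.85307049 gradian ≈ 0.8531 gradian (4 s.f.).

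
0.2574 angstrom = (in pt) 1 angstrom = 1e-10 m, so 0.2574 angstrom = 0.2574 * 1e-10 = 2.574e-11 m. 1 pt = 0.00035277778 m, so 2.574e-11 m = 2.574e-11 / 0.00035277778 = 7.296378e-08 pt ≈ 7.296e-08 pt (4 s.f.). Final answer: 7.296e-08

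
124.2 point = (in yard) 1 point = 0.00035277778 m, so 124.2 point = 124.2 * 0.00035277778 = 0.043815 m. 1 yard = 0.9144 m, so 0.043815 m = 0.043815 / 0.9144 = 0.047916667 yard ≈ 0.04792 yard (4 s.f.). Final answer: 0.04792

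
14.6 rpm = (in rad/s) 1 rpm = 0.10471976 rad/s, so 14.6 rpm = 14.6 * 0.10471976 = 1.5289084 rad/s. Result: 1.5289084 rad/s ≈ 1.529 rad/s (4 s.f.). Final answer: 1.529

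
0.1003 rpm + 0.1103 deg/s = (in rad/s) 1 rpm = 0.10471976 rad/s, so 0.1003 rpm = 0.1003 * 0.10471976 = 0.010503391 rad/s. 1 deg/s = 0.017453293 rad/s, so 0.1103 deg/s = 0.1103 * 0.017453293 = 0.0019250982 rad/s. Sum: 0.010503391 + 0.0019250982 = 0.01242849 rad/s. Result: 0.01242849 rad/s ≈ 0.01243 rad/s (4 s.f.). Final answer: 0.01243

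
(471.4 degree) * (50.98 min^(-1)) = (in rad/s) 1 degree = 0.017453293 rad, so 471.4 degree = 471.4 * 0.017453293 = 8.2274821 rad. 1 min^(-1) = 0.016666667 Hz, so 50.98 min^(-1) = 50.98 * 0.016666667 = 0.84966667 Hz. Combine: 8.2274821 rad * 0.84966667 Hz = 6.9906173 rad/s. Result: 6.9906173 rad/s ≈ 6.991 rad/s (4 s.f.). Final answer: 6.991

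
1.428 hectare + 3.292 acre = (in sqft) 2.971e+05. Check: 1 hectare = 10000 m^2, so 1.428 hectare = 1.428 * 10000 = 14280 m^2. 1 acre = 4046.8564 m^2, so 3.292 acre = 3.292 * 4046.8564 = 13322.251 m^2. Sum: 14280 + 13322.251 = 27602.251 m^2. 1 sqft = 0.09290304 m^2, so 27602.251 m^2 = 27602.251 / 0.09290304 = 297108.16 sqft ≈ 2.971e+05 sqft (4 s.f.).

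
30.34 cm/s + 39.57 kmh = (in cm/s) 1130. Check: 1 cm/s = 0.01 m/s, so 30.34 cm/s = 30.34 * 0.01 = 0.3034 m/s. 1 kmh = 0.27777778 m/s, so 39.57 kmh = 39.57 * 0.27777778 = 10.991667 m/s. Sum: 0.3034 + 10.991667 = 11.295067 m/s. 1 cm/s = 0.01 m/s, so 11.295067 m/s = 11.295067 / 0.01 = 1129.5067 cm/s ≈ 1130 cm/s (4 s.f.).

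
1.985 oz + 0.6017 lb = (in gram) 1 oz = 0.028349523 kg, so 1.985 oz = 1.985 * 0.028349523 = 0.056273803 kg. 1 lb = 0.45359237 kg, so 0.6017 lb = 0.6017 * 0.45359237 = 0.27292653 kg. Sum: 0.056273803 + 0.27292653 = 0.32920033 kg. 1 gram = 0.001 kg, so 0.32920033 kg = 0.32920033 / 0.001 = 329.20033 gram ≈ 329.2 gram (4 s.f.). Final answer: 329.2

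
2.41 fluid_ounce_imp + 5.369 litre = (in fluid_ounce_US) 183.9. Check: 1 fluid_ounce_imp = 2.8413063e-05 m^3, so 2.41 fluid_ounce_imp = 2.41 * 2.8413063e-05 = 6.8475481e-05 m^3. 1 litre = 0.001 m^3, so 5.369 litre = 5.369 * 0.001 = 0.005369 m^3. Sum: 6.8475481e-05 + 0.005369 = 0.0054374755 m^3. 1 fluid_ounce_US = 2.957353e-05 m^3, so 0.0054374755 m^3 = 0.0054374755 / 2.957353e-05 = 183.86292 fluid_ounce_US ≈ 183.9 fluid_ounce_US (4 s.f.).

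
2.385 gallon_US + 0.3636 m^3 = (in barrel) 2.344. Check: 1 gallon_US = 0.0037854118 m^3, so 2.385 gallon_US = 2.385 * 0.0037854118 = 0.0090282071 m^3. 0.3636 m^3 is already in m^3. Sum: 0.0090282071 + 0.3636 = 0.37262821 m^3. 1 barrel = 0.15898729 m^3, so 0.37262821 m^3 = 0.37262821 / 0.15898729 = 2.3437609 barrel ≈ 2.344 barrel (4 s.f.).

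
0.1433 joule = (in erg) 0.1433 joule = 0.1433 J. 1 erg = 1e-07 J, so 0.1433 J = 0.1433 / 1e-07 = 1433000 erg ≈ 1.433e+06 erg (4 s.f.). Final answer: 1.433e+06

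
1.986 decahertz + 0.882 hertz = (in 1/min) 1245. Check: 1 decahertz = 10 Hz, so 1.986 decahertz = 1.986 * 10 = 19.86 Hz. 0.882 hertz = 0.882 Hz. Sum: 19.86 + 0.882 = 20.742 Hz. 1 1/min = 0.016666667 Hz, so 20.742 Hz = 20.742 / 0.016666667 = 1244.52 1/min ≈ 1245 1/min (4 s.f.).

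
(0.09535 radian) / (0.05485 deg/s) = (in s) 99.6. Check: 0.09535 radian = 0.09535 rad. 1 deg/s = 0.017453293 rad/s, so 0.05485 deg/s = 0.05485 * 0.017453293 = 0.00095731309 rad/s. Combine: 0.09535 rad / 0.00095731309 rad/s = 99.601688 s. Result: 99.601688 s ≈ 99.6 s (4 s.f.).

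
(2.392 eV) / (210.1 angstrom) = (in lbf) 4.101e-12. Check: 1 eV = 1.6021766e-19 J, so 2.392 eV = 2.392 * 1.6021766e-19 = 3.8324065e-19 J. 1 angstrom = 1e-10 m, so 210.1 angstrom = 210.1 * 1e-10 = 2.101e-08 m. Combine: 3.8324065e-19 J / 2.101e-08 m = 1.8240869e-11 N. 1 lbf = 4.4482216 N, so 1.8240869e-11 N = 1.8240869e-11 / 4.4482216 = 4.1007104e-12 lbf ≈ 4.101e-12 lbf (4 s.f.).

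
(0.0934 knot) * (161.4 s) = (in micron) 1 knot = 0.51444444 m/s, so 0.0934 knot = 0.0934 * 0.51444444 = 0.048049111 m/s. 161.4 s is already in s. Combine: 0.048049111 m/s * 161.4 s = 7.7551265 m. 1 micron = 1e-06 m, so 7.7551265 m = 7.7551265 / 1e-06 = 7755126.5 micron ≈ 7.755e+06 micron (4 s.f.). Final answer: 7.755e+06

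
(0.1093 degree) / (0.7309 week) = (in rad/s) 1 degree = 0.017453293 rad, so 0.1093 degree = 0.1093 * 0.017453293 = 0.0019076449 rad. 1 week = 604800 s, so 0.7309 week = 0.7309 * 604800 = 442048.32 s. Combine: 0.0019076449 rad / 442048.32 s = 4.3154669e-09 rad/s. Result: 4.3154669e-09 rad/s ≈ 4.315e-09 rad/s (4 s.f.). Final answer: 4.315e-09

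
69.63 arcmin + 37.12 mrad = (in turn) 0.009131. Check: 1 arcmin = 0.00029088821 rad, so 69.63 arcmin = 69.63 * 0.00029088821 = 0.020254546 rad. 1 mrad = 0.001 rad, so 37.12 mrad = 37.12 * 0.001 = 0.03712 rad. Sum: 0.020254546 + 0.03712 = 0.057374546 rad. 1 turn = 6.2831853 rad, so 0.057374546 rad = 0.057374546 / 6.2831853 = 0.0091314426 turn ≈ 0.009131 turn (4 s.f.).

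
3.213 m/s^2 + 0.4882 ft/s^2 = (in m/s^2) 3.213 m/s^2 is already in m/s^2. 1 ft/s^2 = 0.3048 m/s^2, so 0.4882 ft/s^2 = 0.4882 * 0.3048 = 0.14880336 m/s^2. Sum: 3.213 + 0.14880336 = 3.3618034 m/s^2. Result: 3.3618034 m/s^2 ≈ 3.362 m/s^2 (4 s.f.). Final answer: 3.362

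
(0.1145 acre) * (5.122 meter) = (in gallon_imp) 1 acre = 4046.8564 m^2, so 0.1145 acre = 0.1145 * 4046.8564 = 463.36506 m^2. 5.122 meter = 5.122 m. Combine: 463.36506 m^2 * 5.122 m = 2373.3558 m^3. 1 gallon_imp = 0.00454609 m^3, so 2373.3558 m^3 = 2373.3558 / 0.00454609 = 522065.3 gallon_imp ≈ 5.221e+05 gallon_imp (4 s.f.). Final answer: 5.221e+05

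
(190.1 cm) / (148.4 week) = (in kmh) 7.625e-08. Check: 1 cm = 0.01 m, so 190.1 cm = 190.1 * 0.01 = 1.901 m. 1 week = 604800 s, so 148.4 week = 148.4 * 604800 = 89752320 s. Combine: 1.901 m / 89752320 s = 2.1180511e-08 m/s. 1 kmh = 0.27777778 m/s, so 2.1180511e-08 m/s = 2.1180511e-08 / 0.27777778 = 7.624984e-08 kmh ≈ 7.625e-08 kmh (4 s.f.).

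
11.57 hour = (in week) 0.06887. Check: 1 hour = 3600 s, so 11.57 hour = 11.57 * 3600 = 41652 s. 1 week = 604800 s, so 41652 s = 41652 / 604800 = 0.068869048 week ≈ 0.06887 week (4 s.f.).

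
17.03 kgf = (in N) 167. Check: 1 kgf = 9.80665 N, so 17.03 kgf = 17.03 * 9.80665 = 167.00725 N. Result: 167.00725 N ≈ 167 N (4 s.f.).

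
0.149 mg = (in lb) 3.285e-07. Check: 1 mg = 1e-06 kg, so 0.149 mg = 0.149 * 1e-06 = 1.49e-07 kg. 1 lb = 0.45359237 kg, so 1.49e-07 kg = 1.49e-07 / 0.45359237 = 3.2848877e-07 lb ≈ 3.285e-07 lb (4 s.f.).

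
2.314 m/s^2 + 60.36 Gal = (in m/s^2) 2.314 m/s^2 is already in m/s^2. 1 Gal = 0.01 m/s^2, so 60.36 Gal = 60.36 * 0.01 = 0.6036 m/s^2. Sum: 2.314 + 0.6036 = 2.9176 m/s^2. Result: 2.9176 m/s^2 ≈ 2.918 m/s^2 (4 s.f.). Final answer: 2.918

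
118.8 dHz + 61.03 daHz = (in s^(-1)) 1 dHz = 0.1 Hz, so 118.8 dHz = 118.8 * 0.1 = 11.88 Hz. 1 daHz = 10 Hz, so 61.03 daHz = 61.03 * 10 = 610.3 Hz. Sum: 11.88 + 610.3 = 622.18 Hz. 622.18 Hz = 622.18 s^(-1) ≈ 622.2 s^(-1) (4 s.f.). Final answer: 622.2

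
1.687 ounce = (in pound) 0.1054. Check: 1 ounce = 0.028349523 kg, so 1.687 ounce = 1.687 * 0.028349523 = 0.047825646 kg. 1 pound = 0.45359237 kg, so 0.047825646 kg = 0.047825646 / 0.45359237 = 0.1054375 pound ≈ 0.1054 pound (4 s.f.).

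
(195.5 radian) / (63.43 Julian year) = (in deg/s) 195.5 radian = 195.5 rad. 1 Julian year = 31557600 s, so 63.43 Julian year = 63.43 * 31557600 = 2.0016986e+09 s. Combine: 195.5 rad / 2.0016986e+09 s = 9.7667053e-08 rad/s. 1 deg/s = 0.017453293 rad/s, so 9.7667053e-08 rad/s = 9.7667053e-08 / 0.017453293 = 5.5959099e-06 deg/s ≈ 5.596e-06 deg/s (4 s.f.). Final answer: 5.596e-06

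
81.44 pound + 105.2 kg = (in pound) 1 pound = 0.45359237 kg, so 81.44 pound = 81.44 * 0.45359237 = 36.940563 kg. 105.2 kg is already in kg. Sum: 36.940563 + 105.2 = 142.14056 kg. 1 pound = 0.45359237 kg, so 142.14056 kg = 142.14056 / 0.45359237 = 313.3663 pound ≈ 313.4 pound (4 s.f.). Final answer: 313.4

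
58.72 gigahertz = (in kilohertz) 5.872e+07. Check: 1 gigahertz = 1e+09 Hz, so 58.72 gigahertz = 58.72 * 1e+09 = 5.872e+10 Hz. 1 kilohertz = 1000 Hz, so 5.872e+10 Hz = 5.872e+10 / 1000 = 58720000 kilohertz ≈ 5.872e+07 kilohertz (4 s.f.).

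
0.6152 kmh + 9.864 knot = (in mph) 11.73. Check: 1 kmh = 0.27777778 m/s, so 0.6152 kmh = 0.6152 * 0.27777778 = 0.17088889 m/s. 1 knot = 0.51444444 m/s, so 9.864 knot = 9.864 * 0.51444444 = 5.07448 m/s. Sum: 0.17088889 + 5.07448 = 5.2453689 m/s. 1 mph = 0.44704 m/s, so 5.2453689 m/s = 5.2453689 / 0.44704 = 11.733556 mph ≈ 11.73 mph (4 s.f.).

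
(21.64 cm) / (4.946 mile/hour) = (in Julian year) 3.101e-09. Check: 1 cm = 0.01 m, so 21.64 cm = 21.64 * 0.01 = 0.2164 m. 1 mile/hour = 0.44704 m/s, so 4.946 mile/hour = 4.946 * 0.44704 = 2.2110598 m/s. Combine: 0.2164 m / 2.2110598 m/s = 0.097871616 s. 1 Julian year = 31557600 s, so 0.097871616 s = 0.097871616 / 31557600 = 3.1013644e-09 Julian year ≈ 3.101e-09 Julian year (4 s.f.).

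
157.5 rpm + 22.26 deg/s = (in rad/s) 1 rpm = 0.10471976 rad/s, so 157.5 rpm = 157.5 * 0.10471976 = 16.493361 rad/s. 1 deg/s = 0.017453293 rad/s, so 22.26 deg/s = 22.26 * 0.017453293 = 0.38851029 rad/s. Sum: 16.493361 + 0.38851029 = 16.881872 rad/s. Result: 16.881872 rad/s ≈ 16.88 rad/s (4 s.f.). Final answer: 16.88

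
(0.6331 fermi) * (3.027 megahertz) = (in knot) 3.725e-09. Check: 1 fermi = 1e-15 m, so 0.6331 fermi = 0.6331 * 1e-15 = 6.331e-16 m. 1 megahertz = 1000000 Hz, so 3.027 megahertz = 3.027 * 1000000 = 3027000 Hz. Combine: 6.331e-16 m * 3027000 Hz = 1.9163937e-09 m/s. 1 knot = 0.51444444 m/s, so 1.9163937e-09 m/s = 1.9163937e-09 / 0.51444444 = 3.7251713e-09 knot ≈ 3.725e-09 knot (4 s.f.).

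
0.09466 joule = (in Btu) 8.972e-05. Check: 0.09466 joule = 0.09466 J. 1 Btu = 1055.0559 J, so 0.09466 J = 0.09466 / 1055.0559 = 8.9720369e-05 Btu ≈ 8.972e-05 Btu (4 s.f.).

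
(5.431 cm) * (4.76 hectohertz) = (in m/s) 25.85. Check: 1 cm = 0.01 m, so 5.431 cm = 5.431 * 0.01 = 0.05431 m. 1 hectohertz = 100 Hz, so 4.76 hectohertz = 4.76 * 100 = 476 Hz. Combine: 0.05431 m * 476 Hz = 25.85156 m/s. Result: 25.85156 m/s ≈ 25.85 m/s (4 s.f.).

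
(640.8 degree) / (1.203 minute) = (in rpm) 1 degree = 0.017453293 rad, so 640.8 degree = 640.8 * 0.017453293 = 11.18407 rad. 1 minute = 60 s, so 1.203 minute = 1.203 * 60 = 72.18 s. Combine: 11.18407 rad / 72.18 s = 0.15494694 rad/s. 1 rpm = 0.10471976 rad/s, so 0.15494694 rad/s = 0.15494694 / 0.10471976 = 1.4796342 rpm ≈ 1.48 rpm (4 s.f.). Final answer: 1.48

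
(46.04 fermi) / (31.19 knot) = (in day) 3.321e-20. Check: 1 fermi = 1e-15 m, so 46.04 fermi = 46.04 * 1e-15 = 4.604e-14 m. 1 knot = 0.51444444 m/s, so 31.19 knot = 31.19 * 0.51444444 = 16.045522 m/s. Combine: 4.604e-14 m / 16.045522 m/s = 2.8693363e-15 s. 1 day = 86400 s, so 2.8693363e-15 s = 2.8693363e-15 / 86400 = 3.3209911e-20 day ≈ 3.321e-20 day (4 s.f.).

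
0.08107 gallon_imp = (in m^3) 0.0003686. Check: 1 gallon_imp = 0.00454609 m^3, so 0.08107 gallon_imp = 0.08107 * 0.00454609 = 0.00036855152 m^3. Result: 0.00036855152 m^3 ≈ 0.0003686 m^3 (4 s.f.).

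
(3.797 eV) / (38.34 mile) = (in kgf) 1.005e-24. Check: 1 eV = 1.6021766e-19 J, so 3.797 eV = 3.797 * 1.6021766e-19 = 6.0834647e-19 J. 1 mile = 1609.344 m, so 38.34 mile = 38.34 * 1609.344 = 61702.249 m. Combine: 6.0834647e-19 J / 61702.249 m = 9.8593889e-24 N. 1 kgf = 9.80665 N, so 9.8593889e-24 N = 9.8593889e-24 / 9.80665 = 1.0053779e-24 kgf ≈ 1.005e-24 kgf (4 s.f.).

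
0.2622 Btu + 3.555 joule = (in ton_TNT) 1 Btu = 1055.0559 J, so 0.2622 Btu = 0.2622 * 1055.0559 = 276.63564 J. 3.555 joule = 3.555 J. Sum: 276.63564 + 3.555 = 280.19064 J. 1 ton_TNT = 4.184e+09 J, so 280.19064 J = 280.19064 / 4.184e+09 = 6.6967171e-08 ton_TNT ≈ 6.697e-08 ton_TNT (4 s.f.). Final answer: 6.697e-08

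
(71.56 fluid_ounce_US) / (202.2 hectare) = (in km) 1.047e-12. Check: 1 fluid_ounce_US = 2.957353e-05 m^3, so 71.56 fluid_ounce_US = 71.56 * 2.957353e-05 = 0.0021162818 m^3. 1 hectare = 10000 m^2, so 202.2 hectare = 202.2 * 10000 = 2022000 m^2. Combine: 0.0021162818 m^3 / 2022000 m^2 = 1.046628e-09 m. 1 km = 1000 m, so 1.046628e-09 m = 1.046628e-09 / 1000 = 1.046628e-12 km ≈ 1.047e-12 km (4 s.f.).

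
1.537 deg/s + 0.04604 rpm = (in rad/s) 0.03165. Check: 1 deg/s = 0.017453293 rad/s, so 1.537 deg/s = 1.537 * 0.017453293 = 0.026825711 rad/s. 1 rpm = 0.10471976 rad/s, so 0.04604 rpm = 0.04604 * 0.10471976 = 0.0048212975 rad/s. Sum: 0.026825711 + 0.0048212975 = 0.031647008 rad/s. Result: 0.031647008 rad/s ≈ 0.03165 rad/s (4 s.f.).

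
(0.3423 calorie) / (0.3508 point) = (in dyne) 1.157e+09. Check: 1 calorie = 4.184 J, so 0.3423 calorie = 0.3423 * 4.184 = 1.4321832 J. 1 point = 0.00035277778 m, so 0.3508 point = 0.3508 * 0.00035277778 = 0.00012375444 m. Combine: 1.4321832 J / 0.00012375444 m = 11572.782 N. 1 dyne = 1e-05 N, so 11572.782 N = 11572.782 / 1e-05 = 1.1572782e+09 dyne ≈ 1.157e+09 dyne (4 s.f.).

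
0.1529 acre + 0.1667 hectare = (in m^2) 1 acre = 4046.8564 m^2, so 0.1529 acre = 0.1529 * 4046.8564 = 618.76435 m^2. 1 hectare = 10000 m^2, so 0.1667 hectare = 0.1667 * 10000 = 1667 m^2. Sum: 618.76435 + 1667 = 2285.7643 m^2. Result: 2285.7643 m^2 ≈ 2286 m^2 (4 s.f.). Final answer: 2286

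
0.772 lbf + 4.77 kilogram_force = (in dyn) 5.021e+06. Check: 1 lbf = 4.4482216 N, so 0.772 lbf = 0.772 * 4.4482216 = 3.4340271 N. 1 kilogram_force = 9.80665 N, so 4.77 kilogram_force = 4.77 * 9.80665 = 46.77772 N. Sum: 3.4340271 + 46.77772 = 50.211748 N. 1 dyn = 1e-05 N, so 50.211748 N = 50.211748 / 1e-05 = 5021174.8 dyn ≈ 5.021e+06 dyn (4 s.f.).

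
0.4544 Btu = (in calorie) 114.6. Check: 1 Btu = 1055.0559 J, so 0.4544 Btu = 0.4544 * 1055.0559 = 479.41738 J. 1 calorie = 4.184 J, so 479.41738 J = 479.41738 / 4.184 = 114.5835 calorie ≈ 114.6 calorie (4 s.f.).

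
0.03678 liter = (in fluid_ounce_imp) 1 liter = 0.001 m^3, so 0.03678 liter = 0.03678 * 0.001 = 3.678e-05 m^3. 1 fluid_ounce_imp = 2.8413063e-05 m^3, so 3.678e-05 m^3 = 3.678e-05 / 2.8413063e-05 = 1.294475 fluid_ounce_imp ≈ 1.294 fluid_ounce_imp (4 s.f.). Final answer: 1.294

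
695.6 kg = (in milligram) 1 milligram = 1e-06 kg, so 695.6 kg = 695.6 / 1e-06 = 6.956e+08 milligram. Final answer: 6.956e+08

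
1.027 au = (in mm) 1.536e+14. Check: 1 au = 1.4959787e+11 m, so 1.027 au = 1.027 * 1.4959787e+11 = 1.5363701e+11 m. 1 mm = 0.001 m, so 1.5363701e+11 m = 1.5363701e+11 / 0.001 = 1.5363701e+14 mm ≈ 1.536e+14 mm (4 s.f.).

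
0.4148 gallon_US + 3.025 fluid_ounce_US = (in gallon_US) 1 gallon_US = 0.0037854118 m^3, so 0.4148 gallon_US = 0.4148 * 0.0037854118 = 0.0015701888 m^3. 1 fluid_ounce_US = 2.957353e-05 m^3, so 3.025 fluid_ounce_US = 3.025 * 2.957353e-05 = 8.9459927e-05 m^3. Sum: 0.0015701888 + 8.9459927e-05 = 0.0016596487 m^3. 1 gallon_US = 0.0037854118 m^3, so 0.0016596487 m^3 = 0.0016596487 / 0.0037854118 = 0.43843281 gallon_US ≈ 0.4384 gallon_US (4 s.f.). Final answer: 0.4384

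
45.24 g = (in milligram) 1 g = 0.001 kg, so 45.24 g = 45.24 * 0.001 = 0.04524 kg. 1 milligram = 1e-06 kg, so 0.04524 kg = 0.04524 / 1e-06 = 45240 milligram ≈ 4.524e+04 milligram (4 s.f.). Final answer: 4.524e+04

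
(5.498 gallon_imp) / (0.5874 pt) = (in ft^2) 1 gallon_imp = 0.00454609 m^3, so 5.498 gallon_imp = 5.498 * 0.00454609 = 0.024994403 m^3. 1 pt = 0.00035277778 m, so 0.5874 pt = 0.5874 * 0.00035277778 = 0.00020722167 m. Combine: 0.024994403 m^3 / 0.00020722167 m = 120.61674 m^2. 1 ft^2 = 0.09290304 m^2, so 120.61674 m^2 = 120.61674 / 0.09290304 = 1298.3078 ft^2 ≈ 1298 ft^2 (4 s.f.). Final answer: 1298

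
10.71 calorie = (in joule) 1 calorie = 4.184 J, so 10.71 calorie = 10.71 * 4.184 = 44.81064 J. 44.81064 J = 44.81064 joule ≈ 44.81 joule (4 s.f.). Final answer: 44.81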